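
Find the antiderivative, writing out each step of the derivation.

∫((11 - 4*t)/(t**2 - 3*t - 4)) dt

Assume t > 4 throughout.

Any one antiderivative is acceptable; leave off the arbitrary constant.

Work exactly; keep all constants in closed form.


Step 1. Decompose ∫((11 - 4*t)/(t**2 - 3*t - 4)) dt by partial fractions, (11 - 4*t)/(t**2 - 3*t - 4) = -3/(t + 1) - 1/(t - 4): now ∫(-1/(t - 4)) dt + ∫(-3/(t + 1)) dt.
Step 2. Evaluate the standard form [assuming t > -1]: now -3*log(t + 1) + ∫(-1/(t - 4)) dt.
Step 3. Evaluate the standard form [assuming t > 4]: now -log(t - 4) - 3*log(t + 1).
Answer: -log(t - 4) - 3*log(t + 1).


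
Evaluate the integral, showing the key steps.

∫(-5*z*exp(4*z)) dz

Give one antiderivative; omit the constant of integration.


Step 1. Integrate ∫(-5*z*exp(4*z)) dz by parts with u = z, dv = (-5*exp(4*z)) dz, so v = -5*exp(4*z)/4: now -5*z*exp(4*z)/4 + ∫(5*exp(4*z)/4) dz.
Step 2. Evaluate the standard form: now -5*z*exp(4*z)/4 + 5*exp(4*z)/16.
Answer: -5*z*exp(4*z)/4 + 5*exp(4*z)/16.


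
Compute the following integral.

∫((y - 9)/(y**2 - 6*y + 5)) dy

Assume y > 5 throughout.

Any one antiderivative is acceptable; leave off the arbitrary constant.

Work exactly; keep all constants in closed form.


Answer: -log(y - 5) + 2*log(y - 1).


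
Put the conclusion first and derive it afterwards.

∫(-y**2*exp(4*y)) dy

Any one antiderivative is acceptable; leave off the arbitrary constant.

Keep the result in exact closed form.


The answer is -y**2*exp(4*y)/4 + y*exp(4*y)/8 - exp(4*y)/32.
Step 1. Integrate ∫(-y**2*exp(4*y)) dy by parts with u = y**2, dv = (-exp(4*y)) dy, so v = -exp(4*y)/4: now -y**2*exp(4*y)/4 + ∫(y*exp(4*y)/2) dy.
Step 2. Integrate ∫(y*exp(4*y)/2) dy by parts with u = y, dv = (exp(4*y)/2) dy, so v = exp(4*y)/8: now -y**2*exp(4*y)/4 + y*exp(4*y)/8 + ∫(-exp(4*y)/8) dy.
Step 3. Evaluate the standard form: now -y**2*exp(4*y)/4 + y*exp(4*y)/8 - exp(4*y)/32.
Answer: -y**2*exp(4*y)/4 + y*exp(4*y)/8 - exp(4*y)/32.


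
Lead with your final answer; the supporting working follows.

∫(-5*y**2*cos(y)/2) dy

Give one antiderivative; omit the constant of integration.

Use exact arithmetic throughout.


The answer is -5*y**2*sin(y)/2 - 5*y*cos(y) + 5*sin(y).
Step 1. Integrate ∫(-5*y**2*cos(y)/2) dy by parts with u = y**2, dv = (-5*cos(y)/2) dy, so v = -5*sin(y)/2: now -5*y**2*sin(y)/2 + ∫(5*y*sin(y)) dy.
Step 2. Integrate ∫(5*y*sin(y)) dy by parts with u = y, dv = (5*sin(y)) dy, so v = -5*cos(y): now -5*y**2*sin(y)/2 - 5*y*cos(y) + ∫(5*cos(y)) dy.
Step 3. Evaluate the standard form: now -5*y**2*sin(y)/2 - 5*y*cos(y) + 5*sin(y).
Answer: -5*y**2*sin(y)/2 - 5*y*cos(y) + 5*sin(y).


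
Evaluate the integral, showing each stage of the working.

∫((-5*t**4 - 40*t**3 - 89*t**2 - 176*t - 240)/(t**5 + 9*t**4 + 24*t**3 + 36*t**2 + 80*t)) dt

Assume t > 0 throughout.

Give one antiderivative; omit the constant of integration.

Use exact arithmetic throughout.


Step 1. Decompose ∫((-5*t**4 - 40*t**3 - 89*t**2 - 176*t - 240)/(t**5 + 9*t**4 + 24*t**3 + 36*t**2 + 80*t)) dt by partial fractions, (-5*t**4 - 40*t**3 - 89*t**2 - 176*t - 240)/(t**5 + 9*t**4 + 24*t**3 + 36*t**2 + 80*t) = -1/(t**2 + 4) + 2/(t + 5) - 4/(t + 4) - 3/t: now ∫(-3/t) dt + ∫(-4/(t + 4)) dt + ∫(2/(t + 5)) dt + ∫(-1/(t**2 + 4)) dt.
Step 2. Evaluate the standard form [assuming t > 0]: now -3*log(t) + ∫(-4/(t + 4)) dt + ∫(2/(t + 5)) dt + ∫(-1/(t**2 + 4)) dt.
Step 3. Evaluate the standard form [assuming t > -4]: now -3*log(t) - 4*log(t + 4) + ∫(2/(t + 5)) dt + ∫(-1/(t**2 + 4)) dt.
Step 4. Evaluate the standard form [assuming t > -5]: now -3*log(t) - 4*log(t + 4) + 2*log(t + 5) + ∫(-1/(t**2 + 4)) dt.
Step 5. Evaluate the standard form: now -3*log(t) - 4*log(t + 4) + 2*log(t + 5) - atan(t/2)/2.
Answer: -3*log(t) - 4*log(t + 4) + 2*log(t + 5) - atan(t/2)/2.


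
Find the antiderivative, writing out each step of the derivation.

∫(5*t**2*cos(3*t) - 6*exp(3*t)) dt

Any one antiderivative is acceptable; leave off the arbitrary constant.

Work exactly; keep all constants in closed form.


Step 1. Rewrite: now ∫(5*t**2*cos(3*t)) dt + ∫(-6*exp(3*t)) dt.
Step 2. Integrate ∫(5*t**2*cos(3*t)) dt by parts with u = t**2, dv = (5*cos(3*t)) dt, so v = 5*sin(3*t)/3: now 5*t**2*sin(3*t)/3 + ∫(-10*t*sin(3*t)/3) dt + ∫(-6*exp(3*t)) dt.
Step 3. Integrate ∫(-10*t*sin(3*t)/3) dt by parts with u = t, dv = (-10*sin(3*t)/3) dt, so v = 10*cos(3*t)/9: now 5*t**2*sin(3*t)/3 + 10*t*cos(3*t)/9 + ∫(-6*exp(3*t)) dt + ∫(-10*cos(3*t)/9) dt.
Step 4. Evaluate the standard form: now 5*t**2*sin(3*t)/3 + 10*t*cos(3*t)/9 - 10*sin(3*t)/27 + ∫(-6*exp(3*t)) dt.
Step 5. Evaluate the standard form: now 5*t**2*sin(3*t)/3 + 10*t*cos(3*t)/9 - 2*exp(3*t) - 10*sin(3*t)/27.
Answer: 5*t**2*sin(3*t)/3 + 10*t*cos(3*t)/9 - 2*exp(3*t) - 10*sin(3*t)/27.


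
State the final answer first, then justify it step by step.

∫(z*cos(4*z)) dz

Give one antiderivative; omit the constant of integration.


The answer is z*sin(4*z)/4 + cos(4*z)/16.
Step 1. Integrate ∫(z*cos(4*z)) dz by parts with u = z, dv = (cos(4*z)) dz, so v = sin(4*z)/4: now z*sin(4*z)/4 + ∫(-sin(4*z)/4) dz.
Step 2. Evaluate the standard form: now z*sin(4*z)/4 + cos(4*z)/16.
Answer: z*sin(4*z)/4 + cos(4*z)/16.


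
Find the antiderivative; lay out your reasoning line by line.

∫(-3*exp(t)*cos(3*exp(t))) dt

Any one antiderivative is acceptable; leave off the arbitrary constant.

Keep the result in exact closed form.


Step 1. Substitute u = exp(t), turning ∫(-3*exp(t)*cos(3*exp(t))) dt into ∫(-3*cos(3*u)) du: now ∫(-3*cos(3*u)) du.
Step 2. Evaluate the standard form: now -sin(3*u).
Step 3. Substitute back u = exp(t): now -sin(3*exp(t)).
Answer: -sin(3*exp(t)).


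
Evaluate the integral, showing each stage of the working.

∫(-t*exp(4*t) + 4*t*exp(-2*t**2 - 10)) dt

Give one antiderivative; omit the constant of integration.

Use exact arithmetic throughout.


Step 1. Rewrite: now ∫(-t*exp(4*t)) dt + ∫(4*t*exp(-2*t**2 - 10)) dt.
Step 2. Integrate ∫(-t*exp(4*t)) dt by parts with u = t, dv = (-exp(4*t)) dt, so v = -exp(4*t)/4: now -t*exp(4*t)/4 + ∫(4*t*exp(-2*t**2 - 10)) dt + ∫(exp(4*t)/4) dt.
Step 3. Evaluate the standard form: now -t*exp(4*t)/4 + exp(4*t)/16 + ∫(4*t*exp(-2*t**2 - 10)) dt.
Step 4. Substitute u = t**2 + 5, turning ∫(4*t*exp(-2*t**2 - 10)) dt into ∫(2*exp(-2*u)) du: now -t*exp(4*t)/4 + exp(4*t)/16 + ∫(2*exp(-2*u)) du.
Step 5. Evaluate the standard form: now -t*exp(4*t)/4 + exp(4*t)/16 - exp(-2*u).
Step 6. Substitute back u = t**2 + 5: now -t*exp(4*t)/4 + exp(4*t)/16 - exp(-2*t**2 - 10).
Answer: -t*exp(4*t)/4 + exp(4*t)/16 - exp(-2*t**2 - 10).


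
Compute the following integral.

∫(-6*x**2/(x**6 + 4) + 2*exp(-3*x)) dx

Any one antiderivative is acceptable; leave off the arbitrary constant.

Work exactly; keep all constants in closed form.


Answer: -atan(x**3/2) - 2*exp(-3*x)/3.


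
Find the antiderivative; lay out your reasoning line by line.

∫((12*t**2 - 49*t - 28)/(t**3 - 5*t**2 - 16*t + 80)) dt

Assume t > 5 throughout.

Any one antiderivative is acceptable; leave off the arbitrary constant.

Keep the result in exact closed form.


Step 1. Decompose ∫((12*t**2 - 49*t - 28)/(t**3 - 5*t**2 - 16*t + 80)) dt by partial fractions, (12*t**2 - 49*t - 28)/(t**3 - 5*t**2 - 16*t + 80) = 5/(t + 4) + 4/(t - 4) + 3/(t - 5): now ∫(3/(t - 5)) dt + ∫(4/(t - 4)) dt + ∫(5/(t + 4)) dt.
Step 2. Evaluate the standard form [assuming t > -4]: now 5*log(t + 4) + ∫(3/(t - 5)) dt + ∫(4/(t - 4)) dt.
Step 3. Evaluate the standard form [assuming t > 5]: now 3*log(t - 5) + 5*log(t + 4) + ∫(4/(t - 4)) dt.
Step 4. Evaluate the standard form [assuming t > 4]: now 3*log(t - 5) + 4*log(t - 4) + 5*log(t + 4).
Answer: 3*log(t - 5) + 4*log(t - 4) + 5*log(t + 4).


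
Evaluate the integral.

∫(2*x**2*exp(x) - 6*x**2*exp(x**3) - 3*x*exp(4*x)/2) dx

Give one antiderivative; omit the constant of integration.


Answer: 2*x**2*exp(x) - 3*x*exp(4*x)/8 - 4*x*exp(x) + 3*exp(4*x)/32 + 4*exp(x) - 2*exp(x**3).


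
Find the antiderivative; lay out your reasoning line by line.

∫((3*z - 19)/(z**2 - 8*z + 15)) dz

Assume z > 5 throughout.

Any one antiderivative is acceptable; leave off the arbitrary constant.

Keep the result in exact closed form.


Step 1. Decompose ∫((3*z - 19)/(z**2 - 8*z + 15)) dz by partial fractions, (3*z - 19)/(z**2 - 8*z + 15) = 5/(z - 3) - 2/(z - 5): now ∫(-2/(z - 5)) dz + ∫(5/(z - 3)) dz.
Step 2. Evaluate the standard form [assuming z > 3]: now 5*log(z - 3) + ∫(-2/(z - 5)) dz.
Step 3. Evaluate the standard form [assuming z > 5]: now -2*log(z - 5) + 5*log(z - 3).
Answer: -2*log(z - 5) + 5*log(z - 3).


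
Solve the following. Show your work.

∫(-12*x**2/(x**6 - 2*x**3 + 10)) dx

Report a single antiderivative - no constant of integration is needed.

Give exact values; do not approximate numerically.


Step 1. Substitute u = x**3 - 1, turning ∫(-12*x**2/(x**6 - 2*x**3 + 10)) dx into ∫(-4/(u**2 + 9)) du: now ∫(-4/(u**2 + 9)) du.
Step 2. Evaluate the standard form: now -4*atan(u/3)/3.
Step 3. Substitute back u = x**3 - 1: now -4*atan(x**3/3 - 1/3)/3.
Answer: -4*atan(x**3/3 - 1/3)/3.


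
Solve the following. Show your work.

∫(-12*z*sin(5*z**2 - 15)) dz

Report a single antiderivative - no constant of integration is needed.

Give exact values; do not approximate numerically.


Step 1. Substitute u = z**2 - 3, turning ∫(-12*z*sin(5*z**2 - 15)) dz into ∫(-6*sin(5*u)) du: now ∫(-6*sin(5*u)) du.
Step 2. Evaluate the standard form: now 6*cos(5*u)/5.
Step 3. Substitute back u = z**2 - 3: now 6*cos(5*z**2 - 15)/5.
Answer: 6*cos(5*z**2 - 15)/5.


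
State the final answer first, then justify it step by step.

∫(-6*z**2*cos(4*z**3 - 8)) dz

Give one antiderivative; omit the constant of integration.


The answer is -sin(4*z**3 - 8)/2.
Step 1. Substitute u = z**3 - 2, turning ∫(-6*z**2*cos(4*z**3 - 8)) dz into ∫(-2*cos(4*u)) du: now ∫(-2*cos(4*u)) du.
Step 2. Evaluate the standard form: now -sin(4*u)/2.
Step 3. Substitute back u = z**3 - 2: now -sin(4*z**3 - 8)/2.
Answer: -sin(4*z**3 - 8)/2.


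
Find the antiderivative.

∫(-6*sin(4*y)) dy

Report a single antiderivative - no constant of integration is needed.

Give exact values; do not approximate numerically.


Answer: 3*cos(4*y)/2.


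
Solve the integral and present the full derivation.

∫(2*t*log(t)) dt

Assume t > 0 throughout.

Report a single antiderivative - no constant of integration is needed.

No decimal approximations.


Step 1. Integrate ∫(2*t*log(t)) dt by parts with u = log(t), dv = (2*t) dt, so v = t**2 [assuming t > 0]: now t**2*log(t) + ∫(-t) dt.
Step 2. Evaluate the standard form: now t**2*log(t) - t**2/2.
Answer: t**2*log(t) - t**2/2.


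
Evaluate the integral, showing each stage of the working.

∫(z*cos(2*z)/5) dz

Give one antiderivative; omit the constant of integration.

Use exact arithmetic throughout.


Step 1. Integrate ∫(z*cos(2*z)/5) dz by parts with u = z, dv = (cos(2*z)/5) dz, so v = sin(2*z)/10: now z*sin(2*z)/10 + ∫(-sin(2*z)/10) dz.
Step 2. Evaluate the standard form: now z*sin(2*z)/10 + cos(2*z)/20.
Answer: z*sin(2*z)/10 + cos(2*z)/20.


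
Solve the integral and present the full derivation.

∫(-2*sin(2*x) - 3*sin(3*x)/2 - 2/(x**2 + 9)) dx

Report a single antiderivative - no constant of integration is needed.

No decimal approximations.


Step 1. Rewrite: now ∫(-2/(x**2 + 9)) dx + ∫(-2*sin(2*x)) dx + ∫(-3*sin(3*x)/2) dx.
Step 2. Evaluate the standard form: now -2*atan(x/3)/3 + ∫(-2*sin(2*x)) dx + ∫(-3*sin(3*x)/2) dx.
Step 3. Evaluate the standard form: now cos(2*x) - 2*atan(x/3)/3 + ∫(-3*sin(3*x)/2) dx.
Step 4. Evaluate the standard form: now cos(2*x) + cos(3*x)/2 - 2*atan(x/3)/3.
Answer: cos(2*x) + cos(3*x)/2 - 2*atan(x/3)/3.


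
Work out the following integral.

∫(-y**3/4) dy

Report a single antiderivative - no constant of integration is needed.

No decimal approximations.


Answer: -y**4/16.


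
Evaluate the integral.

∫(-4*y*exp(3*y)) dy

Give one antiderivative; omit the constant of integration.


Answer: -4*y*exp(3*y)/3 + 4*exp(3*y)/9.


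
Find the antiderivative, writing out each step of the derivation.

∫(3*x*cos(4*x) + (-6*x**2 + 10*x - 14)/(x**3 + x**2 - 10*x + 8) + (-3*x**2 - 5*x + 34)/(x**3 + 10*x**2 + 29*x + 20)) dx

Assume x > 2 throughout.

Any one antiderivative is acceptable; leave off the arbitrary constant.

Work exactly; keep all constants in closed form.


Step 1. Rewrite: now ∫(3*x*cos(4*x)) dx + ∫((-6*x**2 + 10*x - 14)/(x**3 + x**2 - 10*x + 8)) dx + ∫((-3*x**2 - 5*x + 34)/(x**3 + 10*x**2 + 29*x + 20)) dx.
Step 2. Decompose ∫((-6*x**2 + 10*x - 14)/(x**3 + x**2 - 10*x + 8)) dx by partial fractions, (-6*x**2 + 10*x - 14)/(x**3 + x**2 - 10*x + 8) = -5/(x + 4) + 2/(x - 1) - 3/(x - 2): now ∫(3*x*cos(4*x)) dx + ∫((-3*x**2 - 5*x + 34)/(x**3 + 10*x**2 + 29*x + 20)) dx + ∫(-3/(x - 2)) dx + ∫(2/(x - 1)) dx + ∫(-5/(x + 4)) dx.
Step 3. Evaluate the standard form [assuming x > 1]: now 2*log(x - 1) + ∫(3*x*cos(4*x)) dx + ∫((-3*x**2 - 5*x + 34)/(x**3 + 10*x**2 + 29*x + 20)) dx + ∫(-3/(x - 2)) dx + ∫(-5/(x + 4)) dx.
Step 4. Evaluate the standard form [assuming x > -4]: now 2*log(x - 1) - 5*log(x + 4) + ∫(3*x*cos(4*x)) dx + ∫((-3*x**2 - 5*x + 34)/(x**3 + 10*x**2 + 29*x + 20)) dx + ∫(-3/(x - 2)) dx.
Step 5. Evaluate the standard form [assuming x > 2]: now -3*log(x - 2) + 2*log(x - 1) - 5*log(x + 4) + ∫(3*x*cos(4*x)) dx + ∫((-3*x**2 - 5*x + 34)/(x**3 + 10*x**2 + 29*x + 20)) dx.
Step 6. Integrate ∫(3*x*cos(4*x)) dx by parts with u = x, dv = (3*cos(4*x)) dx, so v = 3*sin(4*x)/4: now 3*x*sin(4*x)/4 - 3*log(x - 2) + 2*log(x - 1) - 5*log(x + 4) + ∫((-3*x**2 - 5*x + 34)/(x**3 + 10*x**2 + 29*x + 20)) dx + ∫(-3*sin(4*x)/4) dx.
Step 7. Evaluate the standard form: now 3*x*sin(4*x)/4 - 3*log(x - 2) + 2*log(x - 1) - 5*log(x + 4) + 3*cos(4*x)/16 + ∫((-3*x**2 - 5*x + 34)/(x**3 + 10*x**2 + 29*x + 20)) dx.
Step 8. Decompose ∫((-3*x**2 - 5*x + 34)/(x**3 + 10*x**2 + 29*x + 20)) dx by partial fractions, (-3*x**2 - 5*x + 34)/(x**3 + 10*x**2 + 29*x + 20) = -4/(x + 5) - 2/(x + 4) + 3/(x + 1): now 3*x*sin(4*x)/4 - 3*log(x - 2) + 2*log(x - 1) - 5*log(x + 4) + 3*cos(4*x)/16 + ∫(3/(x + 1)) dx + ∫(-2/(x + 4)) dx + ∫(-4/(x + 5)) dx.
Step 9. Evaluate the standard form [assuming x > -5]: now 3*x*sin(4*x)/4 - 3*log(x - 2) + 2*log(x - 1) - 5*log(x + 4) - 4*log(x + 5) + 3*cos(4*x)/16 + ∫(3/(x + 1)) dx + ∫(-2/(x + 4)) dx.
Step 10. Evaluate the standard form [assuming x > -1]: now 3*x*sin(4*x)/4 - 3*log(x - 2) + 2*log(x - 1) + 3*log(x + 1) - 5*log(x + 4) - 4*log(x + 5) + 3*cos(4*x)/16 + ∫(-2/(x + 4)) dx.
Step 11. Evaluate the standard form [assuming x > -4]: now 3*x*sin(4*x)/4 - 3*log(x - 2) + 2*log(x - 1) + 3*log(x + 1) - 7*log(x + 4) - 4*log(x + 5) + 3*cos(4*x)/16.
Answer: 3*x*sin(4*x)/4 - 3*log(x - 2) + 2*log(x - 1) + 3*log(x + 1) - 7*log(x + 4) - 4*log(x + 5) + 3*cos(4*x)/16.


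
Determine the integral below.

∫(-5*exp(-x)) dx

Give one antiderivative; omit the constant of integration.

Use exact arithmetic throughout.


Answer: 5*exp(-x).


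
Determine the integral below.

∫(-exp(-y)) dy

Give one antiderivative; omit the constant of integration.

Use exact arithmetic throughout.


Answer: exp(-y).


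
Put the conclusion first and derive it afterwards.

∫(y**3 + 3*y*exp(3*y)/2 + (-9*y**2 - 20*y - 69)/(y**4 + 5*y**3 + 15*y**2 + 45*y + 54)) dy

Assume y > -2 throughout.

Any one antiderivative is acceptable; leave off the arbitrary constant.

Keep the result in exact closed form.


The answer is y**4/4 + y*exp(3*y)/2 - exp(3*y)/6 - 5*log(y + 2) + 5*log(y + 3) - 4*atan(y/3)/3.
Step 1. Rewrite: now ∫(y**3) dy + ∫(3*y*exp(3*y)/2) dy + ∫((-9*y**2 - 20*y - 69)/(y**4 + 5*y**3 + 15*y**2 + 45*y + 54)) dy.
Step 2. Evaluate the standard form: now y**4/4 + ∫(3*y*exp(3*y)/2) dy + ∫((-9*y**2 - 20*y - 69)/(y**4 + 5*y**3 + 15*y**2 + 45*y + 54)) dy.
Step 3. Decompose ∫((-9*y**2 - 20*y - 69)/(y**4 + 5*y**3 + 15*y**2 + 45*y + 54)) dy by partial fractions, (-9*y**2 - 20*y - 69)/(y**4 + 5*y**3 + 15*y**2 + 45*y + 54) = -4/(y**2 + 9) + 5/(y + 3) - 5/(y + 2): now y**4/4 + ∫(3*y*exp(3*y)/2) dy + ∫(-5/(y + 2)) dy + ∫(5/(y + 3)) dy + ∫(-4/(y**2 + 9)) dy.
Step 4. Evaluate the standard form [assuming y > -2]: now y**4/4 - 5*log(y + 2) + ∫(3*y*exp(3*y)/2) dy + ∫(5/(y + 3)) dy + ∫(-4/(y**2 + 9)) dy.
Step 5. Evaluate the standard form [assuming y > -3]: now y**4/4 - 5*log(y + 2) + 5*log(y + 3) + ∫(3*y*exp(3*y)/2) dy + ∫(-4/(y**2 + 9)) dy.
Step 6. Evaluate the standard form: now y**4/4 - 5*log(y + 2) + 5*log(y + 3) - 4*atan(y/3)/3 + ∫(3*y*exp(3*y)/2) dy.
Step 7. Integrate ∫(3*y*exp(3*y)/2) dy by parts with u = y, dv = (3*exp(3*y)/2) dy, so v = exp(3*y)/2: now y**4/4 + y*exp(3*y)/2 - 5*log(y + 2) + 5*log(y + 3) - 4*atan(y/3)/3 + ∫(-exp(3*y)/2) dy.
Step 8. Evaluate the standard form: now y**4/4 + y*exp(3*y)/2 - exp(3*y)/6 - 5*log(y + 2) + 5*log(y + 3) - 4*atan(y/3)/3.
Answer: y**4/4 + y*exp(3*y)/2 - exp(3*y)/6 - 5*log(y + 2) + 5*log(y + 3) - 4*atan(y/3)/3.


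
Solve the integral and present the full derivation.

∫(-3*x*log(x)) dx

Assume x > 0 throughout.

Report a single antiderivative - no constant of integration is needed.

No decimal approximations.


Step 1. Integrate ∫(-3*x*log(x)) dx by parts with u = log(x), dv = (-3*x) dx, so v = -3*x**2/2 [assuming x > 0]: now -3*x**2*log(x)/2 + ∫(3*x/2) dx.
Step 2. Evaluate the standard form: now -3*x**2*log(x)/2 + 3*x**2/4.
Answer: -3*x**2*log(x)/2 + 3*x**2/4.


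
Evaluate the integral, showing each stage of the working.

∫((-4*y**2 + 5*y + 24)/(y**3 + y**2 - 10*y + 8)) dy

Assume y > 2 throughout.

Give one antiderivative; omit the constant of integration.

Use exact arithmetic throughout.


Step 1. Decompose ∫((-4*y**2 + 5*y + 24)/(y**3 + y**2 - 10*y + 8)) dy by partial fractions, (-4*y**2 + 5*y + 24)/(y**3 + y**2 - 10*y + 8) = -2/(y + 4) - 5/(y - 1) + 3/(y - 2): now ∫(3/(y - 2)) dy + ∫(-5/(y - 1)) dy + ∫(-2/(y + 4)) dy.
Step 2. Evaluate the standard form [assuming y > 2]: now 3*log(y - 2) + ∫(-5/(y - 1)) dy + ∫(-2/(y + 4)) dy.
Step 3. Evaluate the standard form [assuming y > 1]: now 3*log(y - 2) - 5*log(y - 1) + ∫(-2/(y + 4)) dy.
Step 4. Evaluate the standard form [assuming y > -4]: now 3*log(y - 2) - 5*log(y - 1) - 2*log(y + 4).
Answer: 3*log(y - 2) - 5*log(y - 1) - 2*log(y + 4).


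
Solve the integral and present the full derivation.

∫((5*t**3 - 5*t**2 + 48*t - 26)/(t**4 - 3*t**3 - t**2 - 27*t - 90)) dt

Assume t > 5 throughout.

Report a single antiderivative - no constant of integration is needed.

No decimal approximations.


Step 1. Decompose ∫((5*t**3 - 5*t**2 + 48*t - 26)/(t**4 - 3*t**3 - t**2 - 27*t - 90)) dt by partial fractions, (5*t**3 - 5*t**2 + 48*t - 26)/(t**4 - 3*t**3 - t**2 - 27*t - 90) = -1/(t**2 + 9) + 2/(t + 2) + 3/(t - 5): now ∫(3/(t - 5)) dt + ∫(2/(t + 2)) dt + ∫(-1/(t**2 + 9)) dt.
Step 2. Evaluate the standard form [assuming t > 5]: now 3*log(t - 5) + ∫(2/(t + 2)) dt + ∫(-1/(t**2 + 9)) dt.
Step 3. Evaluate the standard form [assuming t > -2]: now 3*log(t - 5) + 2*log(t + 2) + ∫(-1/(t**2 + 9)) dt.
Step 4. Evaluate the standard form: now 3*log(t - 5) + 2*log(t + 2) - atan(t/3)/3.
Answer: 3*log(t - 5) + 2*log(t + 2) - atan(t/3)/3.


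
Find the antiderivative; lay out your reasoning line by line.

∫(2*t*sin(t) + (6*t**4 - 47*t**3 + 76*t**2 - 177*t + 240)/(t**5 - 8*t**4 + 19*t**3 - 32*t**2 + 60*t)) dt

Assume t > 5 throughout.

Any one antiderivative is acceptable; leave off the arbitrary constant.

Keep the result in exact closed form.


Step 1. Rewrite: now ∫(2*t*sin(t)) dt + ∫((6*t**4 - 47*t**3 + 76*t**2 - 177*t + 240)/(t**5 - 8*t**4 + 19*t**3 - 32*t**2 + 60*t)) dt.
Step 2. Decompose ∫((6*t**4 - 47*t**3 + 76*t**2 - 177*t + 240)/(t**5 - 8*t**4 + 19*t**3 - 32*t**2 + 60*t)) dt by partial fractions, (6*t**4 - 47*t**3 + 76*t**2 - 177*t + 240)/(t**5 - 8*t**4 + 19*t**3 - 32*t**2 + 60*t) = 1/(t**2 + 4) + 5/(t - 3) - 3/(t - 5) + 4/t: now ∫(4/t) dt + ∫(2*t*sin(t)) dt + ∫(-3/(t - 5)) dt + ∫(5/(t - 3)) dt + ∫(1/(t**2 + 4)) dt.
Step 3. Evaluate the standard form [assuming t > 0]: now 4*log(t) + ∫(2*t*sin(t)) dt + ∫(-3/(t - 5)) dt + ∫(5/(t - 3)) dt + ∫(1/(t**2 + 4)) dt.
Step 4. Evaluate the standard form [assuming t > 5]: now 4*log(t) - 3*log(t - 5) + ∫(2*t*sin(t)) dt + ∫(5/(t - 3)) dt + ∫(1/(t**2 + 4)) dt.
Step 5. Evaluate the standard form [assuming t > 3]: now 4*log(t) - 3*log(t - 5) + 5*log(t - 3) + ∫(2*t*sin(t)) dt + ∫(1/(t**2 + 4)) dt.
Step 6. Evaluate the standard form: now 4*log(t) - 3*log(t - 5) + 5*log(t - 3) + atan(t/2)/2 + ∫(2*t*sin(t)) dt.
Step 7. Integrate ∫(2*t*sin(t)) dt by parts with u = t, dv = (2*sin(t)) dt, so v = -2*cos(t): now -2*t*cos(t) + 4*log(t) - 3*log(t - 5) + 5*log(t - 3) + atan(t/2)/2 + ∫(2*cos(t)) dt.
Step 8. Evaluate the standard form: now -2*t*cos(t) + 4*log(t) - 3*log(t - 5) + 5*log(t - 3) + 2*sin(t) + atan(t/2)/2.
Answer: -2*t*cos(t) + 4*log(t) - 3*log(t - 5) + 5*log(t - 3) + 2*sin(t) + atan(t/2)/2.


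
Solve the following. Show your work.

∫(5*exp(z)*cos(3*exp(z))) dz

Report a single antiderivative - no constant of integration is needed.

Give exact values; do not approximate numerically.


Step 1. Substitute u = exp(z), turning ∫(5*exp(z)*cos(3*exp(z))) dz into ∫(5*cos(3*u)) du: now ∫(5*cos(3*u)) du.
Step 2. Evaluate the standard form: now 5*sin(3*u)/3.
Step 3. Substitute back u = exp(z): now 5*sin(3*exp(z))/3.
Answer: 5*sin(3*exp(z))/3.


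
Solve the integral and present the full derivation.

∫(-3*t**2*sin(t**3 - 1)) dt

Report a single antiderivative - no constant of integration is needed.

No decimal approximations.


Step 1. Substitute u = t**3 - 1, turning ∫(-3*t**2*sin(t**3 - 1)) dt into ∫(-sin(u)) du: now ∫(-sin(u)) du.
Step 2. Evaluate the standard form: now cos(u).
Step 3. Substitute back u = t**3 - 1: now cos(t**3 - 1).
Answer: cos(t**3 - 1).


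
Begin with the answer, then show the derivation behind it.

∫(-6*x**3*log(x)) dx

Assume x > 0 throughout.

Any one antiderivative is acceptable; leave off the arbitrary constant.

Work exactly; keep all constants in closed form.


The answer is -3*x**4*log(x)/2 + 3*x**4/8.
Step 1. Integrate ∫(-6*x**3*log(x)) dx by parts with u = log(x), dv = (-6*x**3) dx, so v = -3*x**4/2 [assuming x > 0]: now -3*x**4*log(x)/2 + ∫(3*x**3/2) dx.
Step 2. Evaluate the standard form: now -3*x**4*log(x)/2 + 3*x**4/8.
Answer: -3*x**4*log(x)/2 + 3*x**4/8.


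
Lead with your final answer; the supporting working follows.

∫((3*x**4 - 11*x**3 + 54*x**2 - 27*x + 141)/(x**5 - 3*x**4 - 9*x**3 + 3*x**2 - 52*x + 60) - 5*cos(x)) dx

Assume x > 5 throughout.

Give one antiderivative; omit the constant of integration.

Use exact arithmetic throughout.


The answer is 2*log(x - 5) - 2*log(x - 1) + 3*log(x + 3) - 5*sin(x) - atan(x/2)/2.
Step 1. Rewrite: now ∫((3*x**4 - 11*x**3 + 54*x**2 - 27*x + 141)/(x**5 - 3*x**4 - 9*x**3 + 3*x**2 - 52*x + 60)) dx + ∫(-5*cos(x)) dx.
Step 2. Decompose ∫((3*x**4 - 11*x**3 + 54*x**2 - 27*x + 141)/(x**5 - 3*x**4 - 9*x**3 + 3*x**2 - 52*x + 60)) dx by partial fractions, (3*x**4 - 11*x**3 + 54*x**2 - 27*x + 141)/(x**5 - 3*x**4 - 9*x**3 + 3*x**2 - 52*x + 60) = -1/(x**2 + 4) + 3/(x + 3) - 2/(x - 1) + 2/(x - 5): now ∫(2/(x - 5)) dx + ∫(-2/(x - 1)) dx + ∫(3/(x + 3)) dx + ∫(-1/(x**2 + 4)) dx + ∫(-5*cos(x)) dx.
Step 3. Evaluate the standard form [assuming x > 5]: now 2*log(x - 5) + ∫(-2/(x - 1)) dx + ∫(3/(x + 3)) dx + ∫(-1/(x**2 + 4)) dx + ∫(-5*cos(x)) dx.
Step 4. Evaluate the standard form [assuming x > 1]: now 2*log(x - 5) - 2*log(x - 1) + ∫(3/(x + 3)) dx + ∫(-1/(x**2 + 4)) dx + ∫(-5*cos(x)) dx.
Step 5. Evaluate the standard form [assuming x > -3]: now 2*log(x - 5) - 2*log(x - 1) + 3*log(x + 3) + ∫(-1/(x**2 + 4)) dx + ∫(-5*cos(x)) dx.
Step 6. Evaluate the standard form: now 2*log(x - 5) - 2*log(x - 1) + 3*log(x + 3) - atan(x/2)/2 + ∫(-5*cos(x)) dx.
Step 7. Evaluate the standard form: now 2*log(x - 5) - 2*log(x - 1) + 3*log(x + 3) - 5*sin(x) - atan(x/2)/2.
Answer: 2*log(x - 5) - 2*log(x - 1) + 3*log(x + 3) - 5*sin(x) - atan(x/2)/2.


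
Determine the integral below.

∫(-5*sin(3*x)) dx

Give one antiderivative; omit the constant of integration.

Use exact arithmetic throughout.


Answer: 5*cos(3*x)/3.


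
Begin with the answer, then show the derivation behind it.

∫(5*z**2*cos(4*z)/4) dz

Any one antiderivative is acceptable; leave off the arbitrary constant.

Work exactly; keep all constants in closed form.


The answer is 5*z**2*sin(4*z)/16 + 5*z*cos(4*z)/32 - 5*sin(4*z)/128.
Step 1. Integrate ∫(5*z**2*cos(4*z)/4) dz by parts with u = z**2, dv = (5*cos(4*z)/4) dz, so v = 5*sin(4*z)/16: now 5*z**2*sin(4*z)/16 + ∫(-5*z*sin(4*z)/8) dz.
Step 2. Integrate ∫(-5*z*sin(4*z)/8) dz by parts with u = z, dv = (-5*sin(4*z)/8) dz, so v = 5*cos(4*z)/32: now 5*z**2*sin(4*z)/16 + 5*z*cos(4*z)/32 + ∫(-5*cos(4*z)/32) dz.
Step 3. Evaluate the standard form: now 5*z**2*sin(4*z)/16 + 5*z*cos(4*z)/32 - 5*sin(4*z)/128.
Answer: 5*z**2*sin(4*z)/16 + 5*z*cos(4*z)/32 - 5*sin(4*z)/128.


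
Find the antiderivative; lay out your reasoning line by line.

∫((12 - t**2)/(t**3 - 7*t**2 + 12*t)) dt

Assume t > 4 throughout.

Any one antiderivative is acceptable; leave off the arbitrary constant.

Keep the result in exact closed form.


Step 1. Decompose ∫((12 - t**2)/(t**3 - 7*t**2 + 12*t)) dt by partial fractions, (12 - t**2)/(t**3 - 7*t**2 + 12*t) = -1/(t - 3) - 1/(t - 4) + 1/t: now ∫(1/t) dt + ∫(-1/(t - 4)) dt + ∫(-1/(t - 3)) dt.
Step 2. Evaluate the standard form [assuming t > 3]: now -log(t - 3) + ∫(1/t) dt + ∫(-1/(t - 4)) dt.
Step 3. Evaluate the standard form [assuming t > 4]: now -log(t - 4) - log(t - 3) + ∫(1/t) dt.
Step 4. Evaluate the standard form [assuming t > 0]: now log(t) - log(t - 4) - log(t - 3).
Answer: log(t) - log(t - 4) - log(t - 3).


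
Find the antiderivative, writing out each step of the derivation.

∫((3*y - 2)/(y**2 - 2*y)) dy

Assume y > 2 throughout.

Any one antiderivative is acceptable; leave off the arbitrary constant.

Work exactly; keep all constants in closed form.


Step 1. Decompose ∫((3*y - 2)/(y**2 - 2*y)) dy by partial fractions, (3*y - 2)/(y**2 - 2*y) = 2/(y - 2) + 1/y: now ∫(1/y) dy + ∫(2/(y - 2)) dy.
Step 2. Evaluate the standard form [assuming y > 2]: now 2*log(y - 2) + ∫(1/y) dy.
Step 3. Evaluate the standard form [assuming y > 0]: now log(y) + 2*log(y - 2).
Answer: log(y) + 2*log(y - 2).


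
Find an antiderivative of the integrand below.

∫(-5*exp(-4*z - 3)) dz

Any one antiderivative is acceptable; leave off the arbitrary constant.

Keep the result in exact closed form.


Answer: 5*exp(-4*z - 3)/4.


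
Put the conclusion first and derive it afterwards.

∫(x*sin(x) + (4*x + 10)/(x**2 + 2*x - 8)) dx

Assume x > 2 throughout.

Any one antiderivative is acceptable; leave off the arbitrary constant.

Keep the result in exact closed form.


The answer is -x*cos(x) + 3*log(x - 2) + log(x + 4) + sin(x).
Step 1. Rewrite: now ∫(x*sin(x)) dx + ∫((4*x + 10)/(x**2 + 2*x - 8)) dx.
Step 2. Integrate ∫(x*sin(x)) dx by parts with u = x, dv = (sin(x)) dx, so v = -cos(x): now -x*cos(x) + ∫((4*x + 10)/(x**2 + 2*x - 8)) dx + ∫(cos(x)) dx.
Step 3. Evaluate the standard form: now -x*cos(x) + sin(x) + ∫((4*x + 10)/(x**2 + 2*x - 8)) dx.
Step 4. Decompose ∫((4*x + 10)/(x**2 + 2*x - 8)) dx by partial fractions, (4*x + 10)/(x**2 + 2*x - 8) = 1/(x + 4) + 3/(x - 2): now -x*cos(x) + sin(x) + ∫(3/(x - 2)) dx + ∫(1/(x + 4)) dx.
Step 5. Evaluate the standard form [assuming x > 2]: now -x*cos(x) + 3*log(x - 2) + sin(x) + ∫(1/(x + 4)) dx.
Step 6. Evaluate the standard form [assuming x > -4]: now -x*cos(x) + 3*log(x - 2) + log(x + 4) + sin(x).
Answer: -x*cos(x) + 3*log(x - 2) + log(x + 4) + sin(x).


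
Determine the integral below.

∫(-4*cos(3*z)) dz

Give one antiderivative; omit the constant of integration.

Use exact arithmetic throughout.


Answer: -4*sin(3*z)/3.


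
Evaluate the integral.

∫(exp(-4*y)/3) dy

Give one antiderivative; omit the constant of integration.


Answer: -exp(-4*y)/12.


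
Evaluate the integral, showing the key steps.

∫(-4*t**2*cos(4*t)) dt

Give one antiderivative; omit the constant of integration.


Step 1. Integrate ∫(-4*t**2*cos(4*t)) dt by parts with u = t**2, dv = (-4*cos(4*t)) dt, so v = -sin(4*t): now -t**2*sin(4*t) + ∫(2*t*sin(4*t)) dt.
Step 2. Integrate ∫(2*t*sin(4*t)) dt by parts with u = t, dv = (2*sin(4*t)) dt, so v = -cos(4*t)/2: now -t**2*sin(4*t) - t*cos(4*t)/2 + ∫(cos(4*t)/2) dt.
Step 3. Evaluate the standard form: now -t**2*sin(4*t) - t*cos(4*t)/2 + sin(4*t)/8.
Answer: -t**2*sin(4*t) - t*cos(4*t)/2 + sin(4*t)/8.


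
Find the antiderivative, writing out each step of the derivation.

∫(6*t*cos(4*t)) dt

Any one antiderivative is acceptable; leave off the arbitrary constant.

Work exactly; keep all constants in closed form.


Step 1. Integrate ∫(6*t*cos(4*t)) dt by parts with u = t, dv = (6*cos(4*t)) dt, so v = 3*sin(4*t)/2: now 3*t*sin(4*t)/2 + ∫(-3*sin(4*t)/2) dt.
Step 2. Evaluate the standard form: now 3*t*sin(4*t)/2 + 3*cos(4*t)/8.
Answer: 3*t*sin(4*t)/2 + 3*cos(4*t)/8.


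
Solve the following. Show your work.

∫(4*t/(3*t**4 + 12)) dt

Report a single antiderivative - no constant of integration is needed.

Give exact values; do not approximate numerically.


Step 1. Substitute u = t**2, turning ∫(4*t/(3*t**4 + 12)) dt into ∫(2/(3*(u**2 + 4))) du: now ∫(2/(3*(u**2 + 4))) du.
Step 2. Evaluate the standard form: now atan(u/2)/3.
Step 3. Substitute back u = t**2: now atan(t**2/2)/3.
Answer: atan(t**2/2)/3.


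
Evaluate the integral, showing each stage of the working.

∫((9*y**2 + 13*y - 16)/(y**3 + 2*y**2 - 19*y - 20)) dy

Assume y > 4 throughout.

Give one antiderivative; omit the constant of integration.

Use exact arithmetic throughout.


Step 1. Decompose ∫((9*y**2 + 13*y - 16)/(y**3 + 2*y**2 - 19*y - 20)) dy by partial fractions, (9*y**2 + 13*y - 16)/(y**3 + 2*y**2 - 19*y - 20) = 4/(y + 5) + 1/(y + 1) + 4/(y - 4): now ∫(4/(y - 4)) dy + ∫(1/(y + 1)) dy + ∫(4/(y + 5)) dy.
Step 2. Evaluate the standard form [assuming y > 4]: now 4*log(y - 4) + ∫(1/(y + 1)) dy + ∫(4/(y + 5)) dy.
Step 3. Evaluate the standard form [assuming y > -1]: now 4*log(y - 4) + log(y + 1) + ∫(4/(y + 5)) dy.
Step 4. Evaluate the standard form [assuming y > -5]: now 4*log(y - 4) + log(y + 1) + 4*log(y + 5).
Answer: 4*log(y - 4) + log(y + 1) + 4*log(y + 5).


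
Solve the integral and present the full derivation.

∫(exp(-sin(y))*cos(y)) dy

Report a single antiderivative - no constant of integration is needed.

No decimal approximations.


Step 1. Substitute u = sin(y), turning ∫(exp(-sin(y))*cos(y)) dy into ∫(exp(-u)) du: now ∫(exp(-u)) du.
Step 2. Evaluate the standard form: now -exp(-u).
Step 3. Substitute back u = sin(y): now -exp(-sin(y)).
Answer: -exp(-sin(y)).


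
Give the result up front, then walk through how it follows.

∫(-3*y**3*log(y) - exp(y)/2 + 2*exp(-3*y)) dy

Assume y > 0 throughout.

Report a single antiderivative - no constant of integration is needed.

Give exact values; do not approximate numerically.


The answer is -3*y**4*log(y)/4 + 3*y**4/16 - exp(y)/2 - 2*exp(-3*y)/3.
Step 1. Rewrite: now ∫(-3*y**3*log(y)) dy + ∫(2*exp(-3*y)) dy + ∫(-exp(y)/2) dy.
Step 2. Evaluate the standard form: now ∫(-3*y**3*log(y)) dy + ∫(-exp(y)/2) dy - 2*exp(-3*y)/3.
Step 3. Evaluate the standard form: now -exp(y)/2 + ∫(-3*y**3*log(y)) dy - 2*exp(-3*y)/3.
Step 4. Integrate ∫(-3*y**3*log(y)) dy by parts with u = log(y), dv = (-3*y**3) dy, so v = -3*y**4/4 [assuming y > 0]: now -3*y**4*log(y)/4 - exp(y)/2 + ∫(3*y**3/4) dy - 2*exp(-3*y)/3.
Step 5. Evaluate the standard form: now -3*y**4*log(y)/4 + 3*y**4/16 - exp(y)/2 - 2*exp(-3*y)/3.
Answer: -3*y**4*log(y)/4 + 3*y**4/16 - exp(y)/2 - 2*exp(-3*y)/3.


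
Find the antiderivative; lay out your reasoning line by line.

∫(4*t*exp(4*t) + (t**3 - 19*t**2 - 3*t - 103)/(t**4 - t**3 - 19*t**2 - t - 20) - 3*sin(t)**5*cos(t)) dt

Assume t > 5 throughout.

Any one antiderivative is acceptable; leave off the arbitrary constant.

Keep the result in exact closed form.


Step 1. Rewrite: now ∫(4*t*exp(4*t)) dt + ∫((t**3 - 19*t**2 - 3*t - 103)/(t**4 - t**3 - 19*t**2 - t - 20)) dt + ∫(-3*sin(t)**5*cos(t)) dt.
Step 2. Integrate ∫(4*t*exp(4*t)) dt by parts with u = t, dv = (4*exp(4*t)) dt, so v = exp(4*t): now t*exp(4*t) + ∫((t**3 - 19*t**2 - 3*t - 103)/(t**4 - t**3 - 19*t**2 - t - 20)) dt + ∫(-3*sin(t)**5*cos(t)) dt + ∫(-exp(4*t)) dt.
Step 3. Evaluate the standard form: now t*exp(4*t) - exp(4*t)/4 + ∫((t**3 - 19*t**2 - 3*t - 103)/(t**4 - t**3 - 19*t**2 - t - 20)) dt + ∫(-3*sin(t)**5*cos(t)) dt.
Step 4. Substitute u = sin(t), turning ∫(-3*sin(t)**5*cos(t)) dt into ∫(-3*u**5) du: now t*exp(4*t) - exp(4*t)/4 + ∫(-3*u**5) du + ∫((t**3 - 19*t**2 - 3*t - 103)/(t**4 - t**3 - 19*t**2 - t - 20)) dt.
Step 5. Evaluate the standard form: now t*exp(4*t) - u**6/2 - exp(4*t)/4 + ∫((t**3 - 19*t**2 - 3*t - 103)/(t**4 - t**3 - 19*t**2 - t - 20)) dt.
Step 6. Substitute back u = sin(t): now t*exp(4*t) - exp(4*t)/4 - sin(t)**6/2 + ∫((t**3 - 19*t**2 - 3*t - 103)/(t**4 - t**3 - 19*t**2 - t - 20)) dt.
Step 7. Decompose ∫((t**3 - 19*t**2 - 3*t - 103)/(t**4 - t**3 - 19*t**2 - t - 20)) dt by partial fractions, (t**3 - 19*t**2 - 3*t - 103)/(t**4 - t**3 - 19*t**2 - t - 20) = 4/(t**2 + 1) + 3/(t + 4) - 2/(t - 5): now t*exp(4*t) - exp(4*t)/4 - sin(t)**6/2 + ∫(-2/(t - 5)) dt + ∫(3/(t + 4)) dt + ∫(4/(t**2 + 1)) dt.
Step 8. Evaluate the standard form [assuming t > 5]: now t*exp(4*t) - exp(4*t)/4 - 2*log(t - 5) - sin(t)**6/2 + ∫(3/(t + 4)) dt + ∫(4/(t**2 + 1)) dt.
Step 9. Evaluate the standard form [assuming t > -4]: now t*exp(4*t) - exp(4*t)/4 - 2*log(t - 5) + 3*log(t + 4) - sin(t)**6/2 + ∫(4/(t**2 + 1)) dt.
Step 10. Evaluate the standard form: now t*exp(4*t) - exp(4*t)/4 - 2*log(t - 5) + 3*log(t + 4) - sin(t)**6/2 + 4*atan(t).
Answer: t*exp(4*t) - exp(4*t)/4 - 2*log(t - 5) + 3*log(t + 4) - sin(t)**6/2 + 4*atan(t).


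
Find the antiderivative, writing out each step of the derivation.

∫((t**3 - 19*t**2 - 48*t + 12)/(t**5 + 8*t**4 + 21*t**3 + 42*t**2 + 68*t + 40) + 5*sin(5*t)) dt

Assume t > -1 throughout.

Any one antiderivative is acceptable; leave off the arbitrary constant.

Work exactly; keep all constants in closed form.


Step 1. Rewrite: now ∫((t**3 - 19*t**2 - 48*t + 12)/(t**5 + 8*t**4 + 21*t**3 + 42*t**2 + 68*t + 40)) dt + ∫(5*sin(5*t)) dt.
Step 2. Evaluate the standard form: now -cos(5*t) + ∫((t**3 - 19*t**2 - 48*t + 12)/(t**5 + 8*t**4 + 21*t**3 + 42*t**2 + 68*t + 40)) dt.
Step 3. Decompose ∫((t**3 - 19*t**2 - 48*t + 12)/(t**5 + 8*t**4 + 21*t**3 + 42*t**2 + 68*t + 40)) dt by partial fractions, (t**3 - 19*t**2 - 48*t + 12)/(t**5 + 8*t**4 + 21*t**3 + 42*t**2 + 68*t + 40) = -4/(t**2 + 4) - 1/(t + 5) - 1/(t + 2) + 2/(t + 1): now -cos(5*t) + ∫(2/(t + 1)) dt + ∫(-1/(t + 2)) dt + ∫(-1/(t + 5)) dt + ∫(-4/(t**2 + 4)) dt.
Step 4. Evaluate the standard form [assuming t > -5]: now -log(t + 5) - cos(5*t) + ∫(2/(t + 1)) dt + ∫(-1/(t + 2)) dt + ∫(-4/(t**2 + 4)) dt.
Step 5. Evaluate the standard form [assuming t > -2]: now -log(t + 2) - log(t + 5) - cos(5*t) + ∫(2/(t + 1)) dt + ∫(-4/(t**2 + 4)) dt.
Step 6. Evaluate the standard form [assuming t > -1]: now 2*log(t + 1) - log(t + 2) - log(t + 5) - cos(5*t) + ∫(-4/(t**2 + 4)) dt.
Step 7. Evaluate the standard form: now 2*log(t + 1) - log(t + 2) - log(t + 5) - cos(5*t) - 2*atan(t/2).
Answer: 2*log(t + 1) - log(t + 2) - log(t + 5) - cos(5*t) - 2*atan(t/2).


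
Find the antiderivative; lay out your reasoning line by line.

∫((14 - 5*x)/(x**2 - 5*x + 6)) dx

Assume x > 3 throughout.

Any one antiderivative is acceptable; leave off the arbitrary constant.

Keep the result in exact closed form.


Step 1. Decompose ∫((14 - 5*x)/(x**2 - 5*x + 6)) dx by partial fractions, (14 - 5*x)/(x**2 - 5*x + 6) = -4/(x - 2) - 1/(x - 3): now ∫(-1/(x - 3)) dx + ∫(-4/(x - 2)) dx.
Step 2. Evaluate the standard form [assuming x > 3]: now -log(x - 3) + ∫(-4/(x - 2)) dx.
Step 3. Evaluate the standard form [assuming x > 2]: now -log(x - 3) - 4*log(x - 2).
Answer: -log(x - 3) - 4*log(x - 2).


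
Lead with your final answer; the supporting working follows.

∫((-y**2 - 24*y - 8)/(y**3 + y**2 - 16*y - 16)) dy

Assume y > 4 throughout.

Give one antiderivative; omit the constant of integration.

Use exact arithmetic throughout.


The answer is -3*log(y - 4) - log(y + 1) + 3*log(y + 4).
Step 1. Decompose ∫((-y**2 - 24*y - 8)/(y**3 + y**2 - 16*y - 16)) dy by partial fractions, (-y**2 - 24*y - 8)/(y**3 + y**2 - 16*y - 16) = 3/(y + 4) - 1/(y + 1) - 3/(y - 4): now ∫(-3/(y - 4)) dy + ∫(-1/(y + 1)) dy + ∫(3/(y + 4)) dy.
Step 2. Evaluate the standard form [assuming y > -4]: now 3*log(y + 4) + ∫(-3/(y - 4)) dy + ∫(-1/(y + 1)) dy.
Step 3. Evaluate the standard form [assuming y > 4]: now -3*log(y - 4) + 3*log(y + 4) + ∫(-1/(y + 1)) dy.
Step 4. Evaluate the standard form [assuming y > -1]: now -3*log(y - 4) - log(y + 1) + 3*log(y + 4).
Answer: -3*log(y - 4) - log(y + 1) + 3*log(y + 4).


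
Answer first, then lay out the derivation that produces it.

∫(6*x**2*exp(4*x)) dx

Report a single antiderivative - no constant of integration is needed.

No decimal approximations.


The answer is 3*x**2*exp(4*x)/2 - 3*x*exp(4*x)/4 + 3*exp(4*x)/16.
Step 1. Integrate ∫(6*x**2*exp(4*x)) dx by parts with u = x**2, dv = (6*exp(4*x)) dx, so v = 3*exp(4*x)/2: now 3*x**2*exp(4*x)/2 + ∫(-3*x*exp(4*x)) dx.
Step 2. Integrate ∫(-3*x*exp(4*x)) dx by parts with u = x, dv = (-3*exp(4*x)) dx, so v = -3*exp(4*x)/4: now 3*x**2*exp(4*x)/2 - 3*x*exp(4*x)/4 + ∫(3*exp(4*x)/4) dx.
Step 3. Evaluate the standard form: now 3*x**2*exp(4*x)/2 - 3*x*exp(4*x)/4 + 3*exp(4*x)/16.
Answer: 3*x**2*exp(4*x)/2 - 3*x*exp(4*x)/4 + 3*exp(4*x)/16.


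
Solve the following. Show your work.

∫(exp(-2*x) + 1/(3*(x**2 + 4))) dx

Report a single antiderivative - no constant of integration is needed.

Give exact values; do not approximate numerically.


Step 1. Rewrite: now ∫(1/(3*(x**2 + 4))) dx + ∫(exp(-2*x)) dx.
Step 2. Evaluate the standard form: now atan(x/2)/6 + ∫(exp(-2*x)) dx.
Step 3. Evaluate the standard form: now atan(x/2)/6 - exp(-2*x)/2.
Answer: atan(x/2)/6 - exp(-2*x)/2.


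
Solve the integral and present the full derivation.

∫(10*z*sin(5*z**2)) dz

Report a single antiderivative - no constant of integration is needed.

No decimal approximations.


Step 1. Substitute u = z**2, turning ∫(10*z*sin(5*z**2)) dz into ∫(5*sin(5*u)) du: now ∫(5*sin(5*u)) du.
Step 2. Evaluate the standard form: now -cos(5*u).
Step 3. Substitute back u = z**2: now -cos(5*z**2).
Answer: -cos(5*z**2).


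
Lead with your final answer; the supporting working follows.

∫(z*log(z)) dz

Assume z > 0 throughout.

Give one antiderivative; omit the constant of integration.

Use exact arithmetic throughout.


The answer is z**2*log(z)/2 - z**2/4.
Step 1. Integrate ∫(z*log(z)) dz by parts with u = log(z), dv = (z) dz, so v = z**2/2 [assuming z > 0]: now z**2*log(z)/2 + ∫(-z/2) dz.
Step 2. Evaluate the standard form: now z**2*log(z)/2 - z**2/4.
Answer: z**2*log(z)/2 - z**2/4.


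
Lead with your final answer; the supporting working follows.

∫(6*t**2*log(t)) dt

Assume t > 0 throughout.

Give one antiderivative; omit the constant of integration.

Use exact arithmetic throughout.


The answer is 2*t**3*log(t) - 2*t**3/3.
Step 1. Integrate ∫(6*t**2*log(t)) dt by parts with u = log(t), dv = (6*t**2) dt, so v = 2*t**3 [assuming t > 0]: now 2*t**3*log(t) + ∫(-2*t**2) dt.
Step 2. Evaluate the standard form: now 2*t**3*log(t) - 2*t**3/3.
Answer: 2*t**3*log(t) - 2*t**3/3.


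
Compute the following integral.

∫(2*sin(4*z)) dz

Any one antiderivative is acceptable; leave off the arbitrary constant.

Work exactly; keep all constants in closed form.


Answer: -cos(4*z)/2.


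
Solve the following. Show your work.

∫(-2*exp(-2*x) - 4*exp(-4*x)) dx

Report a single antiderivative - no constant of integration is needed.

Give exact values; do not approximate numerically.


Step 1. Rewrite: now ∫(-4*exp(-4*x)) dx + ∫(-2*exp(-2*x)) dx.
Step 2. Evaluate the standard form: now ∫(-2*exp(-2*x)) dx + exp(-4*x).
Step 3. Evaluate the standard form: now exp(-2*x) + exp(-4*x).
Answer: exp(-2*x) + exp(-4*x).
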